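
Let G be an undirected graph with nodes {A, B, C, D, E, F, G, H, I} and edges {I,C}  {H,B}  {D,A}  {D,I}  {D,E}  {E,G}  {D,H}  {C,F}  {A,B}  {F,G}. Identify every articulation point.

Removing D increases the component count from 1 to 2, so D is a cut vertex.
By contrast removing B leaves 1 component; it is not a cut vertex. No other vertex is a cut vertex either.

D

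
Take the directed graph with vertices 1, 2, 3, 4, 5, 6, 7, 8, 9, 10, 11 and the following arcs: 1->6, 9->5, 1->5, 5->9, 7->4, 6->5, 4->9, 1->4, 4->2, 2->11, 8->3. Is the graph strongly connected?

No

There is no directed path from 1 to 8, so the graph is not strongly connected.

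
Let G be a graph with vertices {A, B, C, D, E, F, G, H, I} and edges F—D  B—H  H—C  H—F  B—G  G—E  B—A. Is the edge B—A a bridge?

Yes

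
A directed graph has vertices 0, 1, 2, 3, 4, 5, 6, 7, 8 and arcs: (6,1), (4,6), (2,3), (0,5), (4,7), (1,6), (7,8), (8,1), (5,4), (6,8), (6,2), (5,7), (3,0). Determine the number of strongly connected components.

1

{0, 1, 2, 3, 4, 5, 6, 7, 8} are all mutually reachable — one SCC of size 9.
That gives 1 strongly connected component.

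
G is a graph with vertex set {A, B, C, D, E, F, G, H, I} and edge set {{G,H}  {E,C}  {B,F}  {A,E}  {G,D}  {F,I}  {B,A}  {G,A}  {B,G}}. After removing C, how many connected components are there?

1

With C gone, the remaining components are: {A, B, D, E, F, G, H, I}.
That is 1 component.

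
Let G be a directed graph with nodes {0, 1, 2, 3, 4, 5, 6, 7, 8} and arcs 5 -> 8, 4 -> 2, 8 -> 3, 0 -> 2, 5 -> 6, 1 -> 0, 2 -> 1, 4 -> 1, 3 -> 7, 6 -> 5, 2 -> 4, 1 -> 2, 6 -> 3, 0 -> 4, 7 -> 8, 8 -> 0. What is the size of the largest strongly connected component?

{0, 1, 2, 4} are all mutually reachable — one SCC of size 4.
{3, 7, 8} are all mutually reachable — one SCC of size 3.
{5, 6} are all mutually reachable — one SCC of size 2.
The largest has 4 vertices.

4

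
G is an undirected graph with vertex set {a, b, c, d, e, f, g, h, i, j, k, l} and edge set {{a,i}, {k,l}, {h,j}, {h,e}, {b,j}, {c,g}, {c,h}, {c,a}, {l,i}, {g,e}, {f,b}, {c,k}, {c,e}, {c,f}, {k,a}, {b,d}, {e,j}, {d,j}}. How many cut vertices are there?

1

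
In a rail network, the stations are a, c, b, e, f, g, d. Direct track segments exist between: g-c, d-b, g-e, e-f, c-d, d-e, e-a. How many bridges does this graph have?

The edges on the cycle g-c-d-e-g are not bridges since each lies on that cycle.
But removing e-a disconnects e from a; removing e-f disconnects e from f; removing d-b disconnects d from b — these are bridges.
That makes 3 bridges.

3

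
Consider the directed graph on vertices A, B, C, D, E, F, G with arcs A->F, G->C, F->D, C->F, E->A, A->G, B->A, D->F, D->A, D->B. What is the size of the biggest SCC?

6

{A, B, C, D, F, G} are all mutually reachable — one SCC of size 6.
{E} is an SCC by itself.
The largest has 6 vertices.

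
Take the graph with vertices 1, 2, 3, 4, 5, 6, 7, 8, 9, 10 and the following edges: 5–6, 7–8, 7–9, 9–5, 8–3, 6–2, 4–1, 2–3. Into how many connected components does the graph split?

10 is isolated — a component by itself.
Starting from 1 we can reach 1, 4. That is one component of size 2.
Starting from 2 we can reach 2, 3, 5, 6, 7, 8, 9. That is one component of size 7.
Total: 3 components.

3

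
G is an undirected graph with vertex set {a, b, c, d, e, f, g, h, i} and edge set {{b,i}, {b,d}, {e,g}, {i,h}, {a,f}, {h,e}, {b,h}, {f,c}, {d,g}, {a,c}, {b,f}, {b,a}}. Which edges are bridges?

none

The edges on the cycle b-a-c-f-b are not bridges since each lies on that cycle.
Every edge lies on some cycle, so there are no bridges.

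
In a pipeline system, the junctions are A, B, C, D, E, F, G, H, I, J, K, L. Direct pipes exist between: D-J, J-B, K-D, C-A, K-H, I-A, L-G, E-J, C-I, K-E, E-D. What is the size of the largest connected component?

6

F is isolated — a component by itself.
Starting from G we can reach G, L. That is one component of size 2.
Starting from A we can reach A, C, I. That is one component of size 3.
Starting from B we can reach B, D, E, H, J, K. That is one component of size 6.
The largest has 6 vertices.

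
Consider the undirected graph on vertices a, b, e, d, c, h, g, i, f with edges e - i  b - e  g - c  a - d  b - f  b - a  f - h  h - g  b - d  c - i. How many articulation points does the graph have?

Removing b increases the component count from 1 to 2, so b is a cut vertex.
By contrast removing c leaves 1 component; it is not a cut vertex. No other vertex is a cut vertex either.

1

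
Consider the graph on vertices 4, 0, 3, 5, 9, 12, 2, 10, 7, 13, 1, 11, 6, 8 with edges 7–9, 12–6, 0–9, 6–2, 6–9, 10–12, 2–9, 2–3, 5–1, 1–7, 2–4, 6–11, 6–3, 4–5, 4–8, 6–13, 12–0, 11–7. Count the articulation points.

3

Removing 4 increases the component count from 1 to 2, so 4 is a cut vertex.
Removing 6 increases the component count from 1 to 2, so 6 is a cut vertex.
Removing 12 increases the component count from 1 to 2, so 12 is a cut vertex.
By contrast removing 5 leaves 1 component; it is not a cut vertex. No other vertex is a cut vertex either.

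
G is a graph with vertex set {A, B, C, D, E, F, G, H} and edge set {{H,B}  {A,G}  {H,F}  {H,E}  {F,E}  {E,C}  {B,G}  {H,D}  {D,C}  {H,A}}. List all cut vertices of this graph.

H

Removing H increases the component count from 1 to 2, so H is a cut vertex.
By contrast removing E leaves 1 component; it is not a cut vertex. No other vertex is a cut vertex either.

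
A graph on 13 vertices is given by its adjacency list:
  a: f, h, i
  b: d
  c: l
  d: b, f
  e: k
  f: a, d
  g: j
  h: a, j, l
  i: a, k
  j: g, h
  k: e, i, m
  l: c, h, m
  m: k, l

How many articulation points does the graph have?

7

Removing a increases the component count from 1 to 2, so a is a cut vertex.
Removing d increases the component count from 1 to 2, so d is a cut vertex.
Removing f increases the component count from 1 to 2, so f is a cut vertex.
Likewise h, j, k, l are cut vertices.
By contrast removing g leaves 1 component; it is not a cut vertex. No other vertex is a cut vertex either.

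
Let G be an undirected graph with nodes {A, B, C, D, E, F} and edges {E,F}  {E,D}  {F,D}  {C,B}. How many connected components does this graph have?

3

A is isolated — a component by itself.
Starting from B we can reach B, C. That is one component of size 2.
Starting from D we can reach D, E, F. That is one component of size 3.
Total: 3 components.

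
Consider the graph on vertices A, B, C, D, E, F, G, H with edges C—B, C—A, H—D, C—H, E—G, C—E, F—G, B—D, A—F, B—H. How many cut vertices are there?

Removing C increases the component count from 1 to 2, so C is a cut vertex.
By contrast removing F leaves 1 component; it is not a cut vertex. No other vertex is a cut vertex either.

1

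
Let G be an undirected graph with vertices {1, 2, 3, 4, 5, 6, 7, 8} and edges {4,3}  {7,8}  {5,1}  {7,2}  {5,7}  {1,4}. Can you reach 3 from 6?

No

The component containing 6 is {6}, and 3 is not in it.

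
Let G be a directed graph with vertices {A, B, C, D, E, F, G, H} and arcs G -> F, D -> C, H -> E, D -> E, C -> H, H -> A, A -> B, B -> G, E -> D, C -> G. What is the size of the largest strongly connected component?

4

{C, D, E, H} are all mutually reachable — one SCC of size 4.
{F} is an SCC by itself.
{B} is an SCC by itself.
{G} is an SCC by itself.
{A} is an SCC by itself.
The largest has 4 vertices.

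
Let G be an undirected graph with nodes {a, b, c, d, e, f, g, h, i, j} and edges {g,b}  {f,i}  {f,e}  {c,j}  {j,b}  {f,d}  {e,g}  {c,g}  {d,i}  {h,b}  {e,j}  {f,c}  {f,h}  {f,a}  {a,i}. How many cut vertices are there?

1

Removing f increases the component count from 1 to 2, so f is a cut vertex.
By contrast removing j leaves 1 component; it is not a cut vertex. No other vertex is a cut vertex either.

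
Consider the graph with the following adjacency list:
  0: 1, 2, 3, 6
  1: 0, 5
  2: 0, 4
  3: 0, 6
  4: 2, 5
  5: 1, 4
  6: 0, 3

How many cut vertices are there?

1

Removing 0 increases the component count from 1 to 2, so 0 is a cut vertex.
By contrast removing 2 leaves 1 component; it is not a cut vertex. No other vertex is a cut vertex either.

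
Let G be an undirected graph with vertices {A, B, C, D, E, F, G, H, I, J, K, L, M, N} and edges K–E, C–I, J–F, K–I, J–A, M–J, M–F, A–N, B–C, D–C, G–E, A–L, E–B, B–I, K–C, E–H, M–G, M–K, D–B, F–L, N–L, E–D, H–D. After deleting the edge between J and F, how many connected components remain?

1

J and F are still connected via J-M-F, so the component count stays at 1.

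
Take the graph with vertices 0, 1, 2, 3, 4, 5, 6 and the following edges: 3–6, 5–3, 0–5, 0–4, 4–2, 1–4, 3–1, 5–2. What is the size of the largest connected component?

Starting from 0 we can reach 0, 1, 2, 3, 4, 5, 6. That is one component of size 7.
The largest has 7 vertices.

7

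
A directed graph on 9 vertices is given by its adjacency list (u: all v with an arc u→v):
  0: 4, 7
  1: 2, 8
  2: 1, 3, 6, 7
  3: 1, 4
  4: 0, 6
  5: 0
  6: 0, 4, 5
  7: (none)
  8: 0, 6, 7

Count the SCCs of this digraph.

4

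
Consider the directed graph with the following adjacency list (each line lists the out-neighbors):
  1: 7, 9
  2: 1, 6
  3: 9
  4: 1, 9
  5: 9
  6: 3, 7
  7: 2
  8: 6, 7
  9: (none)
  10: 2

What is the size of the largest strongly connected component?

{1, 2, 6, 7} are all mutually reachable — one SCC of size 4.
{4} is an SCC by itself.
{8} is an SCC by itself.
{9} is an SCC by itself.
{3} is an SCC by itself.
(and 2 more singleton SCCs)
The largest has 4 vertices.

4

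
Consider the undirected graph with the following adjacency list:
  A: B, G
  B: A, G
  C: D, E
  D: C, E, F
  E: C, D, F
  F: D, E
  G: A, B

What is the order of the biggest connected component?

4

Starting from A we can reach A, B, G. That is one component of size 3.
Starting from C we can reach C, D, E, F. That is one component of size 4.
The largest has 4 vertices.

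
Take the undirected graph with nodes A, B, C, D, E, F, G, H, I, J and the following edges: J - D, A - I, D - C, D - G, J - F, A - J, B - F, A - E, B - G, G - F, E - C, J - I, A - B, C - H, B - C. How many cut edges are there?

1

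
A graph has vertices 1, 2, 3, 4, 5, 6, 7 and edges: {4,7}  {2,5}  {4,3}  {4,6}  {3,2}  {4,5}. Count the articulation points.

Removing 4 increases the component count from 2 to 4, so 4 is a cut vertex.
By contrast removing 7 leaves 2 components; it is not a cut vertex. No other vertex is a cut vertex either.

1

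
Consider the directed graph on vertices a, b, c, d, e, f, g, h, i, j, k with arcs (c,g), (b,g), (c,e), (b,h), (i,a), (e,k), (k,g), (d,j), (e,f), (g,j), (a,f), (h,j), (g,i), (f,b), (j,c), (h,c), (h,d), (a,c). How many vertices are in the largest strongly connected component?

{a, b, c, d, e, f, g, h, i, j, k} are all mutually reachable — one SCC of size 11.
The largest has 11 vertices.

11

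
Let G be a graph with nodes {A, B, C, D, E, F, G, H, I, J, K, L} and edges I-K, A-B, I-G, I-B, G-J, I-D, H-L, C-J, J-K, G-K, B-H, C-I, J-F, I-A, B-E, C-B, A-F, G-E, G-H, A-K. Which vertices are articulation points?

H, I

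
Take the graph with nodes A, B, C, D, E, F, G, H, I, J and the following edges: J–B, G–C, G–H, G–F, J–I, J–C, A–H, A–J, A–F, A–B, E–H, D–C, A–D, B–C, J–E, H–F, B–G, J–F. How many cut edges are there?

1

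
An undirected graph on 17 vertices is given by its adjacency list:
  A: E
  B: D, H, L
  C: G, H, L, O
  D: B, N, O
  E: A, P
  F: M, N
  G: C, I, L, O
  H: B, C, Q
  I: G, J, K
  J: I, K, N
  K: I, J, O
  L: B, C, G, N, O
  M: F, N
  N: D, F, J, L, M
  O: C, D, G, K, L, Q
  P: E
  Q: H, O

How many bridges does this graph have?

The edges on the cycle N-M-F-N are not bridges since each lies on that cycle.
But removing A-E disconnects A from E; removing P-E disconnects P from E — these are bridges.
That makes 2 bridges.

2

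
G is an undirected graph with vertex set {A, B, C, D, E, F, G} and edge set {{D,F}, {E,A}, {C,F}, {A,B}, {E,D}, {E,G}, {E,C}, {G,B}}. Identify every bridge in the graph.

The edges on the cycle E-D-F-C-E are not bridges since each lies on that cycle.
Every edge lies on some cycle, so there are no bridges.

none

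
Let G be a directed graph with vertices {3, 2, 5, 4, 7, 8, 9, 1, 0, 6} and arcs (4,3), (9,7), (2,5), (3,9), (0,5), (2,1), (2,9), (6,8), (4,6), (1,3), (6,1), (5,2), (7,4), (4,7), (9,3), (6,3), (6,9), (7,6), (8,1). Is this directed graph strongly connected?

No

There is no directed path from 5 to 0, so the graph is not strongly connected.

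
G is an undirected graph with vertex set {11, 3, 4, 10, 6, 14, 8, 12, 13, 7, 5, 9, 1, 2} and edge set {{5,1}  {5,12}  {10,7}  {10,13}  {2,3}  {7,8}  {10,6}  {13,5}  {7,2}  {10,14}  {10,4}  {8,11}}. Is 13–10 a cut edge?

Yes

Removing 13–10 leaves no path between 13 and 10: the component count goes from 2 to 3. So it is a bridge.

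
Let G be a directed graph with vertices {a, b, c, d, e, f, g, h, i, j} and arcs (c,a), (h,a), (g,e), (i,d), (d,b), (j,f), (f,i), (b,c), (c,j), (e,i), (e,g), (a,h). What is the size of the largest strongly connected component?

{b, c, d, f, i, j} are all mutually reachable — one SCC of size 6.
{a, h} are all mutually reachable — one SCC of size 2.
{e, g} are all mutually reachable — one SCC of size 2.
The largest has 6 vertices.

6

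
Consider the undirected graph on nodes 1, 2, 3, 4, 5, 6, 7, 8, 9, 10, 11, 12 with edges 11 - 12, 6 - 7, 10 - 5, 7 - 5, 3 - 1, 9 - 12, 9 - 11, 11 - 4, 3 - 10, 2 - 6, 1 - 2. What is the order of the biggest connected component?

7

8 is isolated — a component by itself.
Starting from 4 we can reach 4, 9, 11, 12. That is one component of size 4.
Starting from 1 we can reach 1, 2, 3, 5, 6, 7, 10. That is one component of size 7.
The largest has 7 vertices.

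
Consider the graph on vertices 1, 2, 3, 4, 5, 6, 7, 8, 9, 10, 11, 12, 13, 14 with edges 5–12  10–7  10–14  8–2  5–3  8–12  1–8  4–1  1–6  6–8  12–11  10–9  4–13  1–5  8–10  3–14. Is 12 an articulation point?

Deleting 12 raises the number of components from 1 to 2, so 12 is a cut vertex.

Yes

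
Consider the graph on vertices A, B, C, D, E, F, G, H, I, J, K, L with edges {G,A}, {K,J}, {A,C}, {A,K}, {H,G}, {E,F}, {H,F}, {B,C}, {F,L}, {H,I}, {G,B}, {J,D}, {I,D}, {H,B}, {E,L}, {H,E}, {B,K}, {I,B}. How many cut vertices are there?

1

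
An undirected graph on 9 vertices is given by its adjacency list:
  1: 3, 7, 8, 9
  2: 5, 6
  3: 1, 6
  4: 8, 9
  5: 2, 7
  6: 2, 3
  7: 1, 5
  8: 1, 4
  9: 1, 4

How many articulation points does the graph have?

Removing 1 increases the component count from 1 to 2, so 1 is a cut vertex.
By contrast removing 9 leaves 1 component; it is not a cut vertex. No other vertex is a cut vertex either.

1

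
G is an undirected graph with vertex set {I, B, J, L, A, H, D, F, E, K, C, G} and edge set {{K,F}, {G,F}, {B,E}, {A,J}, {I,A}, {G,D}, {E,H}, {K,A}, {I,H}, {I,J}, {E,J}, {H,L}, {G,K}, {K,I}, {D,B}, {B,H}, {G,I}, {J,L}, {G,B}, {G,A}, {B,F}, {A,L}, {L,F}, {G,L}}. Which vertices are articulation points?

Removing K, for instance, still leaves 2 components. No single vertex removal increases the component count — the graph has no articulation points.

none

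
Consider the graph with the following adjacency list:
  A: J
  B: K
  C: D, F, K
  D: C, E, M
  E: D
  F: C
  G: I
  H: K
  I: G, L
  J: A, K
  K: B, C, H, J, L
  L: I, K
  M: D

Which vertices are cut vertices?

Removing C increases the component count from 1 to 3, so C is a cut vertex.
Removing D increases the component count from 1 to 3, so D is a cut vertex.
Removing I increases the component count from 1 to 2, so I is a cut vertex.
Likewise J, K, L are cut vertices.
By contrast removing G leaves 1 component; it is not a cut vertex. No other vertex is a cut vertex either.

C, D, I, J, K, L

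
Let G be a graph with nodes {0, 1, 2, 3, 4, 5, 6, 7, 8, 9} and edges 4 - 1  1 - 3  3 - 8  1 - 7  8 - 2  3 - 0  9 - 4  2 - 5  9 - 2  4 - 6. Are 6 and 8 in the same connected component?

From 6 we can reach 0, 1, 2, 3, 4, 5, 6, 7, 8, 9, which includes 8.

Yes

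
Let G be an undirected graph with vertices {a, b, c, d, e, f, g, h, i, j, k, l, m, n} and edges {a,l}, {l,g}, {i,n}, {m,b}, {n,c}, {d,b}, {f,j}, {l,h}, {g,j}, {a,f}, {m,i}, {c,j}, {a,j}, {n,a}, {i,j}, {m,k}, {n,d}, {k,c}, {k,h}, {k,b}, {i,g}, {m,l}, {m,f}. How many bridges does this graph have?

The edges on the cycle m-i-n-a-j-c-k-m are not bridges since each lies on that cycle.
Every edge lies on some cycle, so there are no bridges.

0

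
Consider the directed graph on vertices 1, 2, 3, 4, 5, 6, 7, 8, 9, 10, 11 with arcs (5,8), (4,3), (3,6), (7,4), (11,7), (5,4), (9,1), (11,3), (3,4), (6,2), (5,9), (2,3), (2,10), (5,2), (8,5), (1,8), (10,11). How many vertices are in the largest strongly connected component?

7

{2, 3, 4, 6, 7, 10, 11} are all mutually reachable — one SCC of size 7.
{1, 5, 8, 9} are all mutually reachable — one SCC of size 4.
The largest has 7 vertices.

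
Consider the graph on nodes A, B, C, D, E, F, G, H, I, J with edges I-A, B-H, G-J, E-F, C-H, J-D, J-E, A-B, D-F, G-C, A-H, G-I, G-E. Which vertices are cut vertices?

Removing G increases the component count from 1 to 2, so G is a cut vertex.
By contrast removing D leaves 1 component; it is not a cut vertex. No other vertex is a cut vertex either.

G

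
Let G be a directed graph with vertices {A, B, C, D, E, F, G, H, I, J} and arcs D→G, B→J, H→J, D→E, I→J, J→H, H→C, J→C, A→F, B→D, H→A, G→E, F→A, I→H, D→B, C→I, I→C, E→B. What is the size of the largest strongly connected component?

{B, D, E, G} are all mutually reachable — one SCC of size 4.
{C, H, I, J} are all mutually reachable — one SCC of size 4.
{A, F} are all mutually reachable — one SCC of size 2.
The largest has 4 vertices.

4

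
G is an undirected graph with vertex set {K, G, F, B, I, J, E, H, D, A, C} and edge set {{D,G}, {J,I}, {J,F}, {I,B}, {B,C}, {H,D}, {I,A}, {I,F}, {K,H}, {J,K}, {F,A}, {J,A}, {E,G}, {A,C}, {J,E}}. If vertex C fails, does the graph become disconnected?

No

Deleting C leaves 1 component (was 1) (its neighbors A, B remain connected to each other), so C is not a cut vertex.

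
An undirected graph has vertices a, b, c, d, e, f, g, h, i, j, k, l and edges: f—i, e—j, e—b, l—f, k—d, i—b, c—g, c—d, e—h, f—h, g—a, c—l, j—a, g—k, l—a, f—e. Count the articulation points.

0

Removing a, for instance, still leaves 1 component. No single vertex removal increases the component count — the graph has no articulation points.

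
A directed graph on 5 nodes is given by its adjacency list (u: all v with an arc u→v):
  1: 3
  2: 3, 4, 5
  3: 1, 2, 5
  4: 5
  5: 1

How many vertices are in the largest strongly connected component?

{1, 2, 3, 4, 5} are all mutually reachable — one SCC of size 5.
The largest has 5 vertices.

5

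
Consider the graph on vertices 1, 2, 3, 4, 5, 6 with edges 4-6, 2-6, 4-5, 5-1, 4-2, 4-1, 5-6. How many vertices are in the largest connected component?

5

3 is isolated — a component by itself.
Starting from 1 we can reach 1, 2, 4, 5, 6. That is one component of size 5.
The largest has 5 vertices.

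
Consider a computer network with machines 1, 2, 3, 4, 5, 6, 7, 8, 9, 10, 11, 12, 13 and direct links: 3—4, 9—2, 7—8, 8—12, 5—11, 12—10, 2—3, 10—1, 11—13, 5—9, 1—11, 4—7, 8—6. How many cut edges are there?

The edges on the cycle 5-9-2-3-4-7-8-12-10-1-11-5 are not bridges since each lies on that cycle.
But removing 11—13 disconnects 11 from 13; removing 6—8 disconnects 6 from 8 — these are bridges.
That makes 2 bridges.

2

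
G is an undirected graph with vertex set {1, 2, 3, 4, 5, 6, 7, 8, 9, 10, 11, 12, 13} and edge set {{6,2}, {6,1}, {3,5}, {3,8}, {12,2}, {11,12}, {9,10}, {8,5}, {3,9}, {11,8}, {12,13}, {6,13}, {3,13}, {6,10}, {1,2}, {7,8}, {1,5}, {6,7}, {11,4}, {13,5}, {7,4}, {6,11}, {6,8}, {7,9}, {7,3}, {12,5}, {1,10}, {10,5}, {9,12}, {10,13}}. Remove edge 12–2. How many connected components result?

12 and 2 are still connected via 12-11-6-2, so the component count stays at 1.

1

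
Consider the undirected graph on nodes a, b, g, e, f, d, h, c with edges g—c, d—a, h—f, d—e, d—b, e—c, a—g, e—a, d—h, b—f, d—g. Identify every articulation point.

d

Removing d increases the component count from 1 to 2, so d is a cut vertex.
By contrast removing f leaves 1 component; it is not a cut vertex. No other vertex is a cut vertex either.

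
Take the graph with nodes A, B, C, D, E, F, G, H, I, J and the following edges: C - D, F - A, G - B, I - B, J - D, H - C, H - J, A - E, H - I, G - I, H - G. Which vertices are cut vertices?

Removing A increases the component count from 2 to 3, so A is a cut vertex.
Removing H increases the component count from 2 to 3, so H is a cut vertex.
By contrast removing I leaves 2 components; it is not a cut vertex. No other vertex is a cut vertex either.

A, H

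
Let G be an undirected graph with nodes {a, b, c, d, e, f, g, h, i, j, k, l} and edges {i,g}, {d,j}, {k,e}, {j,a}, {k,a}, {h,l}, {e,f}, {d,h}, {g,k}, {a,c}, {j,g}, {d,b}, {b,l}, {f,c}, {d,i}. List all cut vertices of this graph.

Removing d increases the component count from 1 to 2, so d is a cut vertex.
By contrast removing f leaves 1 component; it is not a cut vertex. No other vertex is a cut vertex either.

d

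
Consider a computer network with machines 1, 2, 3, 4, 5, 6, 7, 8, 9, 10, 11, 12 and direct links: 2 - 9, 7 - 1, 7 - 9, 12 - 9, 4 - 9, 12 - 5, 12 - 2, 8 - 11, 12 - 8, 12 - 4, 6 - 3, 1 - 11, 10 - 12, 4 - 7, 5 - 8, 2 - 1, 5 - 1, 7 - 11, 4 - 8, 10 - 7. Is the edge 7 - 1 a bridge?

No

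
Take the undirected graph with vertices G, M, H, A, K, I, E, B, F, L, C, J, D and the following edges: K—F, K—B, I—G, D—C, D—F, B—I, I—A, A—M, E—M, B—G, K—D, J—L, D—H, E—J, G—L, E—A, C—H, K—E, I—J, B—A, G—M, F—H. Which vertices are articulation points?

Removing K increases the component count from 1 to 2, so K is a cut vertex.
By contrast removing A leaves 1 component; it is not a cut vertex. No other vertex is a cut vertex either.

K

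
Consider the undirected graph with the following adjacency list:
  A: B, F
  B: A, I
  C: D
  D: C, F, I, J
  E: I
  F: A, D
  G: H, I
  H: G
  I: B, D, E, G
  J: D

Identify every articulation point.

D, G, I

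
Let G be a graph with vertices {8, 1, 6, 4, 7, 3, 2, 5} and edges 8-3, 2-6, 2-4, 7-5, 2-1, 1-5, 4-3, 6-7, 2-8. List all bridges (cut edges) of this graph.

none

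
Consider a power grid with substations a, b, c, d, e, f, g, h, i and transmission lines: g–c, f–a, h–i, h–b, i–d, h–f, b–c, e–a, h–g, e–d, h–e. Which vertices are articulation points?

h

Removing h increases the component count from 1 to 2, so h is a cut vertex.
By contrast removing g leaves 1 component; it is not a cut vertex. No other vertex is a cut vertex either.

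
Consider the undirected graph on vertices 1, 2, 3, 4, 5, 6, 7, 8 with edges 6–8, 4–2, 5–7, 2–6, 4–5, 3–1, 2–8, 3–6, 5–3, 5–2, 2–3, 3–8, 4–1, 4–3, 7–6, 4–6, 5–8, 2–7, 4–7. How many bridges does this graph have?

The edges on the cycle 5-2-7-5 are not bridges since each lies on that cycle.
Every edge lies on some cycle, so there are no bridges.

0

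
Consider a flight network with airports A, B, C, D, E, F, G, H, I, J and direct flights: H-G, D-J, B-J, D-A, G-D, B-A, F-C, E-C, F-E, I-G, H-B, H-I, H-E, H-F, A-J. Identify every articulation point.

H

Removing H increases the component count from 1 to 2, so H is a cut vertex.
By contrast removing D leaves 1 component; it is not a cut vertex. No other vertex is a cut vertex either.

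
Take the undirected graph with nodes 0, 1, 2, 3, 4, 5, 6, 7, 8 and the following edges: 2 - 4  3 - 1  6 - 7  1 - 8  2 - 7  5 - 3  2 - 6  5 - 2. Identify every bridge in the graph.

1-3, 1-8, 2-4, 2-5, 3-5

The edges on the cycle 2-6-7-2 are not bridges since each lies on that cycle.
But removing 3 - 5 disconnects 3 from 5; removing 1 - 3 disconnects 1 from 3; removing 1 - 8 disconnects 1 from 8; removing 2 - 4 disconnects 2 from 4 — these are bridges.
In total 5 edges are bridges.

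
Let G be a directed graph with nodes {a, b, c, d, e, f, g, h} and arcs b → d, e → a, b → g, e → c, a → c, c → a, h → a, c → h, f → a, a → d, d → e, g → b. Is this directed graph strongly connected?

There is no directed path from h to g, so the graph is not strongly connected.

No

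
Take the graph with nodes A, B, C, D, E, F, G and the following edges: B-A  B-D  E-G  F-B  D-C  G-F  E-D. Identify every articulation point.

B, D

Removing B increases the component count from 1 to 2, so B is a cut vertex.
Removing D increases the component count from 1 to 2, so D is a cut vertex.
By contrast removing E leaves 1 component; it is not a cut vertex. No other vertex is a cut vertex either.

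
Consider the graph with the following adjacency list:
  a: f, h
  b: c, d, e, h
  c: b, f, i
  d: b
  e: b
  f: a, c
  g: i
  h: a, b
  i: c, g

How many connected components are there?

1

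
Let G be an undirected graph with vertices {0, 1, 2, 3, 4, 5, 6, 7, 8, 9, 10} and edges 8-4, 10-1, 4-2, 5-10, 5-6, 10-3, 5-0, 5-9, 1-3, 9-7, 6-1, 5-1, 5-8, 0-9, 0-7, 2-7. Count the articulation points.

1

Removing 5 increases the component count from 1 to 2, so 5 is a cut vertex.
By contrast removing 8 leaves 1 component; it is not a cut vertex. No other vertex is a cut vertex either.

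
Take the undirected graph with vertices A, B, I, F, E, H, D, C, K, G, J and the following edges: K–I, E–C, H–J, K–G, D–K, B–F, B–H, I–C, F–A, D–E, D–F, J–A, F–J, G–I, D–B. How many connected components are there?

1

Starting from A we can reach A, B, C, D, E, F, G, H, I, J, K. That is one component of size 11.
Total: 1 component.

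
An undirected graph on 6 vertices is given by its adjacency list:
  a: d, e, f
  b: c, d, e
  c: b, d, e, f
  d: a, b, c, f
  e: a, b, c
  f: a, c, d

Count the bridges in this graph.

0

The edges on the cycle d-a-f-d are not bridges since each lies on that cycle.
Every edge lies on some cycle, so there are no bridges.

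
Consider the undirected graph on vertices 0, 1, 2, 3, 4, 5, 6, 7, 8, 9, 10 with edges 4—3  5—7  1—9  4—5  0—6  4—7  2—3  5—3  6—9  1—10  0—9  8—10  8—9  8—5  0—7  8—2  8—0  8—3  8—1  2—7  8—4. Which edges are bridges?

The edges on the cycle 8-4-5-3-8 are not bridges since each lies on that cycle.
Every edge lies on some cycle, so there are no bridges.

none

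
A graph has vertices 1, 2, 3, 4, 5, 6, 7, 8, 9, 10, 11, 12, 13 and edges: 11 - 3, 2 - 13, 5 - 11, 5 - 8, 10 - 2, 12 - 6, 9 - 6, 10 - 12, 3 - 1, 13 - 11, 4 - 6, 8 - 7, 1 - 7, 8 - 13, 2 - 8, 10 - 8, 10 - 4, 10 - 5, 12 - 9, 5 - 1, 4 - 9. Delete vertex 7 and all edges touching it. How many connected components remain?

With 7 gone, the remaining components are: {1, 2, 3, 4, 5, 6, 8, 9, 10, 11, 12, 13}.
That is 1 component.

1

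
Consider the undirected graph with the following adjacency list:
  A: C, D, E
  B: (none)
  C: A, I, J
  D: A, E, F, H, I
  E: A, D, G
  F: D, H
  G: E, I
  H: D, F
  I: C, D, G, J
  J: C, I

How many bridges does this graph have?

0

The edges on the cycle D-F-H-D are not bridges since each lies on that cycle.
Every edge lies on some cycle, so there are no bridges.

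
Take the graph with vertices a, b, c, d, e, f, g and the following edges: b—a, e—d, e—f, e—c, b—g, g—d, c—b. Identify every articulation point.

Removing b increases the component count from 1 to 2, so b is a cut vertex.
Removing e increases the component count from 1 to 2, so e is a cut vertex.
By contrast removing a leaves 1 component; it is not a cut vertex. No other vertex is a cut vertex either.

b, e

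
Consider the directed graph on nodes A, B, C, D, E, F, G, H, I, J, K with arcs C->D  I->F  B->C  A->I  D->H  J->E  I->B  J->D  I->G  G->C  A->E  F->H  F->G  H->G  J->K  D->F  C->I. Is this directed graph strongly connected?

No

There is no directed path from J to A, so the graph is not strongly connected.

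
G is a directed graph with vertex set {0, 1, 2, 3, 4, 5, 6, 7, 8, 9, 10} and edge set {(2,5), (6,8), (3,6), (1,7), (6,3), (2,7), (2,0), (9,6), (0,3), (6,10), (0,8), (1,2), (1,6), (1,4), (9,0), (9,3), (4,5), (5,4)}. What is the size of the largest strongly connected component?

2

{3, 6} are all mutually reachable — one SCC of size 2.
{4, 5} are all mutually reachable — one SCC of size 2.
{8} is an SCC by itself.
{0} is an SCC by itself.
{2} is an SCC by itself.
(and 4 more singleton SCCs)
The largest has 2 vertices.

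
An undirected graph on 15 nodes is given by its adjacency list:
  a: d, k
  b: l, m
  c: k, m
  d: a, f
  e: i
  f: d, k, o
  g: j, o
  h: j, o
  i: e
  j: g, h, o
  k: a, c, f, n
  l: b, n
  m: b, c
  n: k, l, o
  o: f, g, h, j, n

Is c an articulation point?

No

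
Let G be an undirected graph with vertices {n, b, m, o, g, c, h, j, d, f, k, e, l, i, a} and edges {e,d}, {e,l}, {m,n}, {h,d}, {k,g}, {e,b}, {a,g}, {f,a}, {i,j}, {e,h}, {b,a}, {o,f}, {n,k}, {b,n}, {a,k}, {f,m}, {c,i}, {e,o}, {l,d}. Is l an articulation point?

Deleting l leaves 2 components (was 2), so l is not a cut vertex.

No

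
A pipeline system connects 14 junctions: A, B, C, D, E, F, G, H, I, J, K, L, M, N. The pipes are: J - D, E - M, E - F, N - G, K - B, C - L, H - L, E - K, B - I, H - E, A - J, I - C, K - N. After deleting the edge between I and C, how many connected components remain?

I and C are still connected via I-B-K-E-H-L-C, so the component count stays at 2.

2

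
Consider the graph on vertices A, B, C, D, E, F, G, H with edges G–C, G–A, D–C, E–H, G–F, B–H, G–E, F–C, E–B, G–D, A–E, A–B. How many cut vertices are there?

1

Removing G increases the component count from 1 to 2, so G is a cut vertex.
By contrast removing B leaves 1 component; it is not a cut vertex. No other vertex is a cut vertex either.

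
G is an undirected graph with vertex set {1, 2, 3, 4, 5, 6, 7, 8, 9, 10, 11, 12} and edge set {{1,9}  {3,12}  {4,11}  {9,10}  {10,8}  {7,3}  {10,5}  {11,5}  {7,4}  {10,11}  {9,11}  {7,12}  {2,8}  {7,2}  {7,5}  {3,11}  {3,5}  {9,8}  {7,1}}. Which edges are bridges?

none

The edges on the cycle 7-3-12-7 are not bridges since each lies on that cycle.
Every edge lies on some cycle, so there are no bridges.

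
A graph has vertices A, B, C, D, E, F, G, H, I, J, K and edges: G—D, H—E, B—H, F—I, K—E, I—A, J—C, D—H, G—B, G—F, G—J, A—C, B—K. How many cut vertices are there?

Removing G increases the component count from 1 to 2, so G is a cut vertex.
By contrast removing J leaves 1 component; it is not a cut vertex. No other vertex is a cut vertex either.

1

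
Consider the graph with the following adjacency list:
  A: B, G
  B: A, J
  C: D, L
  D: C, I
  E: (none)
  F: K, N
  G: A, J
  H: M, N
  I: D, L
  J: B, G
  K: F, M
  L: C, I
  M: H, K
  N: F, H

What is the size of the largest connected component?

E is isolated — a component by itself.
Starting from C we can reach C, D, I, L. That is one component of size 4.
Starting from A we can reach A, B, G, J. That is one component of size 4.
Starting from F we can reach F, H, K, M, N. That is one component of size 5.
The largest has 5 vertices.

5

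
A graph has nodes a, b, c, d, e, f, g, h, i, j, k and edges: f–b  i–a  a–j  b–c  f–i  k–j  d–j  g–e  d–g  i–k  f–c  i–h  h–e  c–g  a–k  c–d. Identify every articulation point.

none

Removing i, for instance, still leaves 1 component. No single vertex removal increases the component count — the graph has no articulation points.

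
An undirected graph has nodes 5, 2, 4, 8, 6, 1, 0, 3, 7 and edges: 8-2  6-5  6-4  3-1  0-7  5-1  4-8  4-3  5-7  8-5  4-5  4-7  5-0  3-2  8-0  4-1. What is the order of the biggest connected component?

9

Starting from 0 we can reach 0, 1, 2, 3, 4, 5, 6, 7, 8. That is one component of size 9.
The largest has 9 vertices.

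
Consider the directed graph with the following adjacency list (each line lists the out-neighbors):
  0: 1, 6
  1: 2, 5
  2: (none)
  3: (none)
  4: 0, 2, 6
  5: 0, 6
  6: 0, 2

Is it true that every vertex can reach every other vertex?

No

There is no directed path from 0 to 4, so the graph is not strongly connected.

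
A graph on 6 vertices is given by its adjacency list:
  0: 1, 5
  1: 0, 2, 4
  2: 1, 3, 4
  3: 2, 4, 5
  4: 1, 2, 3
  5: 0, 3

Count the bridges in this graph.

0

The edges on the cycle 4-3-2-4 are not bridges since each lies on that cycle.
Every edge lies on some cycle, so there are no bridges.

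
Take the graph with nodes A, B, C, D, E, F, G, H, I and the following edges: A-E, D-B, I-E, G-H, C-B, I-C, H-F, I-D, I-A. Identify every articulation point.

Removing H increases the component count from 2 to 3, so H is a cut vertex.
Removing I increases the component count from 2 to 3, so I is a cut vertex.
By contrast removing E leaves 2 components; it is not a cut vertex. No other vertex is a cut vertex either.

H, I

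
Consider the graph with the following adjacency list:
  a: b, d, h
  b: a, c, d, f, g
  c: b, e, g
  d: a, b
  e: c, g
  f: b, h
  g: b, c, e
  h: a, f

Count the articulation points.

1

Removing b increases the component count from 1 to 2, so b is a cut vertex.
By contrast removing c leaves 1 component; it is not a cut vertex. No other vertex is a cut vertex either.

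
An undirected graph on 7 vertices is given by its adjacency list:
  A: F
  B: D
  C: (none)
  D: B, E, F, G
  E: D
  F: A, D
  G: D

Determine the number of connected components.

C is isolated — a component by itself.
Starting from A we can reach A, B, D, E, F, G. That is one component of size 6.
Total: 2 components.

2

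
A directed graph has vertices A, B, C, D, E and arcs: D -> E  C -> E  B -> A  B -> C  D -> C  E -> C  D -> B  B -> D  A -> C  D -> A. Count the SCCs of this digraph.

3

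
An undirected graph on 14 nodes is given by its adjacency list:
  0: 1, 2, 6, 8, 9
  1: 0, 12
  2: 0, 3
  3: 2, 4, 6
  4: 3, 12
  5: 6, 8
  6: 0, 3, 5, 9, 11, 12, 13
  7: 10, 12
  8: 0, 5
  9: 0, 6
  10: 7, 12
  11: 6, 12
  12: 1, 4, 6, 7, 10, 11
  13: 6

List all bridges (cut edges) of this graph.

13-6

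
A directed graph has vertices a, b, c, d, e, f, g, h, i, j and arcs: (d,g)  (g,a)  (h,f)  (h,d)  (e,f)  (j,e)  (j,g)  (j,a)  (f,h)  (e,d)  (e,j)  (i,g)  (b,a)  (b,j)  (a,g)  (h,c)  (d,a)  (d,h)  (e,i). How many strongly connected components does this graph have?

{d, f, h} are all mutually reachable — one SCC of size 3.
{a, g} are all mutually reachable — one SCC of size 2.
{e, j} are all mutually reachable — one SCC of size 2.
{i} is an SCC by itself.
{b} is an SCC by itself.
(and 1 more singleton SCC)
That gives 6 strongly connected components.

6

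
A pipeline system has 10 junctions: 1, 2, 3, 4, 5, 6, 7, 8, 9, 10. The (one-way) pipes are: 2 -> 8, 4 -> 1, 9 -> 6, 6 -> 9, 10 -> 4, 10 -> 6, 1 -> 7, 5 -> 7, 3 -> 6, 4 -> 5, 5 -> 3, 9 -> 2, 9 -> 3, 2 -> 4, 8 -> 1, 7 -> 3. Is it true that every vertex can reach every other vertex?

No

There is no directed path from 3 to 10, so the graph is not strongly connected.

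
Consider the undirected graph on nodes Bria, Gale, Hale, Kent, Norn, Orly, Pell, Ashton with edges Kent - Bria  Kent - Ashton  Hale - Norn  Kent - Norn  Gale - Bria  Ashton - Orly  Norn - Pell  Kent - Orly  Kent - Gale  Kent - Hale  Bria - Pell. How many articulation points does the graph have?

1

Removing Kent increases the component count from 1 to 2, so Kent is a cut vertex.
By contrast removing Bria leaves 1 component; it is not a cut vertex. No other vertex is a cut vertex either.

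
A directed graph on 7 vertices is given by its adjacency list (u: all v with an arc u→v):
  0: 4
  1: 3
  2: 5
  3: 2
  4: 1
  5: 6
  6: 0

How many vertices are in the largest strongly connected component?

7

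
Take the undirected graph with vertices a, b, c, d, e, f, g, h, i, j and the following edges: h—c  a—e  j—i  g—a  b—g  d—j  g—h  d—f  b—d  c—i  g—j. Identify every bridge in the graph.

The edges on the cycle g-h-c-i-j-g are not bridges since each lies on that cycle.
But removing d—f disconnects d from f; removing a—g disconnects a from g; removing e—a disconnects e from a — these are bridges.

a-e, a-g, d-f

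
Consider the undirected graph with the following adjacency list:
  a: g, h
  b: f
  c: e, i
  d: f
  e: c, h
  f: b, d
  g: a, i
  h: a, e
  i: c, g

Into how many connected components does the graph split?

Starting from b we can reach b, d, f. That is one component of size 3.
Starting from a we can reach a, c, e, g, h, i. That is one component of size 6.
Total: 2 components.

2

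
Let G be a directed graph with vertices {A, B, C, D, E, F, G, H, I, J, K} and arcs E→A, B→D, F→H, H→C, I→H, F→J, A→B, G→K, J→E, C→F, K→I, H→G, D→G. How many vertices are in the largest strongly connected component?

11

{A, B, C, D, E, F, G, H, I, J, K} are all mutually reachable — one SCC of size 11.
The largest has 11 vertices.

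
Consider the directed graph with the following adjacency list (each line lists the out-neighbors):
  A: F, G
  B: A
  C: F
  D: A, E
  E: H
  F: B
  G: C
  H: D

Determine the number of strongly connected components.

2

{A, B, C, F, G} are all mutually reachable — one SCC of size 5.
{D, E, H} are all mutually reachable — one SCC of size 3.
That gives 2 strongly connected components.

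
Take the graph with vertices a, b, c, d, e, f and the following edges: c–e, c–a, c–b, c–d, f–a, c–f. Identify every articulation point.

c

Removing c increases the component count from 1 to 4, so c is a cut vertex.
By contrast removing a leaves 1 component; it is not a cut vertex. No other vertex is a cut vertex either.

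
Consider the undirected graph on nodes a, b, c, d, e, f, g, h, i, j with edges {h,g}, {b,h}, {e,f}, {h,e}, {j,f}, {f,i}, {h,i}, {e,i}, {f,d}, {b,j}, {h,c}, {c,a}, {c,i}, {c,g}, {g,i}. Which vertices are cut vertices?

Removing c increases the component count from 1 to 2, so c is a cut vertex.
Removing f increases the component count from 1 to 2, so f is a cut vertex.
By contrast removing i leaves 1 component; it is not a cut vertex. No other vertex is a cut vertex either.

c, f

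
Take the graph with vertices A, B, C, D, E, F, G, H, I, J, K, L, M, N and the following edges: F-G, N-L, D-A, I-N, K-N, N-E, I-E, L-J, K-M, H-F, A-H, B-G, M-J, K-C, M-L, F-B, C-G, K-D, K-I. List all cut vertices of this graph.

Removing K increases the component count from 1 to 2, so K is a cut vertex.
By contrast removing L leaves 1 component; it is not a cut vertex. No other vertex is a cut vertex either.

K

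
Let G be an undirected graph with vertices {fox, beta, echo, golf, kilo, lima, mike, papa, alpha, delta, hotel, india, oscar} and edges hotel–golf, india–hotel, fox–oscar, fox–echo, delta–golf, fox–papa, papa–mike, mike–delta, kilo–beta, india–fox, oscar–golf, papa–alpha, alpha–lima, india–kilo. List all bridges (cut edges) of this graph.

The edges on the cycle india-fox-papa-mike-delta-golf-hotel-india are not bridges since each lies on that cycle.
But removing india–kilo disconnects india from kilo; removing alpha–papa disconnects alpha from papa; removing kilo–beta disconnects kilo from beta; removing alpha–lima disconnects alpha from lima — these are bridges.
In total 5 edges are bridges.

alpha-lima, alpha-papa, beta-kilo, echo-fox, india-kilo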